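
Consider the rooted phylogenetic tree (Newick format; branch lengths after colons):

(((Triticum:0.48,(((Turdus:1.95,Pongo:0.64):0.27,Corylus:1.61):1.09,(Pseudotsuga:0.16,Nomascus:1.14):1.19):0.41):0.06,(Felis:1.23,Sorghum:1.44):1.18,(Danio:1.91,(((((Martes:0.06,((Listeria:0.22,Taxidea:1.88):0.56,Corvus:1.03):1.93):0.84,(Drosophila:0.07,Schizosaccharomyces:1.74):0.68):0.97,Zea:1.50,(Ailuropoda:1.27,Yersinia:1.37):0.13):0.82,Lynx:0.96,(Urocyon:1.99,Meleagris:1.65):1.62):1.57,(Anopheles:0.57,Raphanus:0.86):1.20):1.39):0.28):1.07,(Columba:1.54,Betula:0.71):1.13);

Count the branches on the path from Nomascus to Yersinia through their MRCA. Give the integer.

10

The MRCA of Nomascus and Yersinia is the node subtending ((Triticum,(((Turdus,Pongo),Corylus),(Pseudotsuga,Nomascus))),(Felis,Sorghum),(Danio,(((((Martes,((Listeria,Taxidea),Corvus)),(Drosophila,Schizosaccharomyces)),Zea,(Ailuropoda,Yersinia)),Lynx,(Urocyon,Meleagris)),(Anopheles,Raphanus)))).
From Nomascus up to that node: 4 branches. From Yersinia up to the same node: 6 branches. Total: 4 + 6 = 10.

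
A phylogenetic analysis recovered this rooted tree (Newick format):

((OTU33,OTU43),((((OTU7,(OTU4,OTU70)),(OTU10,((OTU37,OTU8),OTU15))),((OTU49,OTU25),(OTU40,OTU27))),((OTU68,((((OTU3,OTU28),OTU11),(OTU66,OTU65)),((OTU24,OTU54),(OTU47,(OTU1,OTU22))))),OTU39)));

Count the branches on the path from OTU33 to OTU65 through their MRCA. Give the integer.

9

The MRCA of OTU33 and OTU65 is the root of the tree.
From OTU33 up to that node: 2 branches. From OTU65 up to the same node: 7 branches. Total: 2 + 7 = 9.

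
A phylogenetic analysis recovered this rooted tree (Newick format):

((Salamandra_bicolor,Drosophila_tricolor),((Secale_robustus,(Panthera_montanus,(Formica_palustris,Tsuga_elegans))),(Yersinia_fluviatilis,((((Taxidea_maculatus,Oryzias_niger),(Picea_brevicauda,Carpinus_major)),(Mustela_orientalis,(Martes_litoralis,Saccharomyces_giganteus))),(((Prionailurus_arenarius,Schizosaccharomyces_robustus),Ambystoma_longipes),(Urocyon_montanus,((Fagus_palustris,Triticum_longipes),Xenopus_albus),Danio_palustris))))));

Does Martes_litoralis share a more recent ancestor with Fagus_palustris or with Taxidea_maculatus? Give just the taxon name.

The MRCA of Martes_litoralis and Taxidea_maculatus subtends (((Taxidea_maculatus,Oryzias_niger),(Picea_brevicauda,Carpinus_major)),(Mustela_orientalis,(Martes_litoralis,Saccharomyces_giganteus))) (7 taxa).
The MRCA of Martes_litoralis and Fagus_palustris subtends ((((Taxidea_maculatus,Oryzias_niger),(Picea_brevicauda,Carpinus_major)),(Mustela_orientalis,(Martes_litoralis,Saccharomyces_giganteus))),(((Prionailurus_arenarius,Schizosaccharomyces_robustus),Ambystoma_longipes),(Urocyon_montanus,((Fagus_palustris,Triticum_longipes),Xenopus_albus),Danio_palustris))) (15 taxa).
The first is nested inside the second, so Martes_litoralis shares a more recent common ancestor with Taxidea_maculatus.

Taxidea_maculatus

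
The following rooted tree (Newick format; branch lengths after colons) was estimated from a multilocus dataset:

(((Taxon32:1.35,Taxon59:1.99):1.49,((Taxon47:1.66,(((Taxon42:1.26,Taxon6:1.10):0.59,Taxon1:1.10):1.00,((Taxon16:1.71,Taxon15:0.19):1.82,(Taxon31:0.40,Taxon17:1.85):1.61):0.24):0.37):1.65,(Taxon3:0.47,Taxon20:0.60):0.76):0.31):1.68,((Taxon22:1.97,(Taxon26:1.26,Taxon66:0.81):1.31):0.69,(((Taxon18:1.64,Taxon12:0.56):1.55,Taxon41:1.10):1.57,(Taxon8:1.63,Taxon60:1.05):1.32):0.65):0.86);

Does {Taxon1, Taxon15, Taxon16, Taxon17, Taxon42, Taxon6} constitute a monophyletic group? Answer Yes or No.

No

The MRCA of the listed taxa subtends (((Taxon42,Taxon6),Taxon1),((Taxon16,Taxon15),(Taxon31,Taxon17))).
That clade also contains Taxon31, which is not in the proposed group, so the group is not monophyletic.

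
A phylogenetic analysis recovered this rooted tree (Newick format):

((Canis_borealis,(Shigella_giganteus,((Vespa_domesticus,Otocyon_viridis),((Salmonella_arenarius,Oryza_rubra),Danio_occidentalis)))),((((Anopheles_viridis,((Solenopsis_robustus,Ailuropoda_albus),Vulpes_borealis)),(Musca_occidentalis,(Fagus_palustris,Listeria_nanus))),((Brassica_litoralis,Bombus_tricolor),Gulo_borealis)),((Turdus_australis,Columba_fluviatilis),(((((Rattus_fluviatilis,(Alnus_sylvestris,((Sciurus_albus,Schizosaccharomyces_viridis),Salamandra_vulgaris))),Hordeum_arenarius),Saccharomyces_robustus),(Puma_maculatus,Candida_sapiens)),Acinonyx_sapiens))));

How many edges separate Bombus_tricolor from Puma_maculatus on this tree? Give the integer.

9

The MRCA of Bombus_tricolor and Puma_maculatus is the node subtending ((((Anopheles_viridis,((Solenopsis_robustus,Ailuropoda_albus),Vulpes_borealis)),(Musca_occidentalis,(Fagus_palustris,Listeria_nanus))),((Brassica_litoralis,Bombus_tricolor),Gulo_borealis)),((Turdus_australis,Columba_fluviatilis),(((((Rattus_fluviatilis,(Alnus_sylvestris,((Sciurus_albus,Schizosaccharomyces_viridis),Salamandra_vulgaris))),Hordeum_arenarius),Saccharomyces_robustus),(Puma_maculatus,Candida_sapiens)),Acinonyx_sapiens))).
From Bombus_tricolor up to that node: 4 branches. From Puma_maculatus up to the same node: 5 branches. Total: 4 + 5 = 9.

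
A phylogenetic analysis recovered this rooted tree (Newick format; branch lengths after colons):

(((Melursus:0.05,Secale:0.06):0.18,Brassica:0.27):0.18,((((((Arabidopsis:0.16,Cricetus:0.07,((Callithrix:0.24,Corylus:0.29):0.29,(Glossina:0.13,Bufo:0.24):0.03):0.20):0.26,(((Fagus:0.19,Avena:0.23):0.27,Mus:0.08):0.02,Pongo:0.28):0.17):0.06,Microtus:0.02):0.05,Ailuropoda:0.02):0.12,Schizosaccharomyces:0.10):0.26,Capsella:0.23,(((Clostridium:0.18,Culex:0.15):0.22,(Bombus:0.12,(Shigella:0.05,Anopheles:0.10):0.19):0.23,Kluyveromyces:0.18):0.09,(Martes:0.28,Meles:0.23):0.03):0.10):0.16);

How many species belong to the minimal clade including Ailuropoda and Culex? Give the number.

The MRCA of Ailuropoda and Culex is the node subtending ((((((Arabidopsis,Cricetus,((Callithrix,Corylus),(Glossina,Bufo))),(((Fagus,Avena),Mus),Pongo)),Microtus),Ailuropoda),Schizosaccharomyces),Capsella,(((Clostridium,Culex),(Bombus,(Shigella,Anopheles)),Kluyveromyces),(Martes,Meles))).
That clade contains 22 terminal taxa: Ailuropoda, Anopheles, Arabidopsis, Avena, Bombus, Bufo, Callithrix, Capsella, Clostridium, Corylus, Cricetus, Culex, Fagus, Glossina, Kluyveromyces, Martes, Meles, Microtus, Mus, Pongo, Schizosaccharomyces, Shigella.

22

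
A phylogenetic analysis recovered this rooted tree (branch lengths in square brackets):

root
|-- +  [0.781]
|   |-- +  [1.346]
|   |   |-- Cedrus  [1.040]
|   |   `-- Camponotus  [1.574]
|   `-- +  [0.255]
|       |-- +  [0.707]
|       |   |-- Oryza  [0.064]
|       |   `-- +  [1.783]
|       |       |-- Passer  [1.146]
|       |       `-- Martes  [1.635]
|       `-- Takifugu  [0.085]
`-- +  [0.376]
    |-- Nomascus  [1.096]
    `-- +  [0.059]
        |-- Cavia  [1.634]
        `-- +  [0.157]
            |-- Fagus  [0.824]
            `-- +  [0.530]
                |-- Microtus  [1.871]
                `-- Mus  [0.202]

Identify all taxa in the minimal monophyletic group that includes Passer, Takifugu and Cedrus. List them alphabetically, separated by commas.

Tracing Passer: it sits inside (Passer,Martes).
Tracing Takifugu: it sits inside ((Oryza,(Passer,Martes)),Takifugu).
Tracing Cedrus: it sits inside (Cedrus,Camponotus).
The smallest clade enclosing all 3 is ((Cedrus,Camponotus),((Oryza,(Passer,Martes)),Takifugu)); the answer is its 6 terminal taxa in alphabetical order.

Camponotus, Cedrus, Martes, Oryza, Passer, Takifugu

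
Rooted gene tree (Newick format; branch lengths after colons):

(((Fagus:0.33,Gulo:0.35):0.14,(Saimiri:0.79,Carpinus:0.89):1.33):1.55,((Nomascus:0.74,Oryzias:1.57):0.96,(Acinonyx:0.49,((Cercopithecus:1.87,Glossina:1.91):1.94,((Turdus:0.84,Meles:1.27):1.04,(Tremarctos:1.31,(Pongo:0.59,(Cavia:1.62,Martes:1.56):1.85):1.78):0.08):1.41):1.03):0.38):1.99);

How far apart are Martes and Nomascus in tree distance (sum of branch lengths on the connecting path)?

9.79

The path runs Martes → … → MRCA → … → Nomascus; the MRCA is the node subtending ((Nomascus,Oryzias),(Acinonyx,((Cercopithecus,Glossina),((Turdus,Meles),(Tremarctos,(Pongo,(Cavia,Martes))))))).
Branch lengths along that path: 1.56 + 1.85 + 1.78 + 0.08 + 1.41 + 1.03 + 0.38 + 0.96 + 0.74 = 9.79.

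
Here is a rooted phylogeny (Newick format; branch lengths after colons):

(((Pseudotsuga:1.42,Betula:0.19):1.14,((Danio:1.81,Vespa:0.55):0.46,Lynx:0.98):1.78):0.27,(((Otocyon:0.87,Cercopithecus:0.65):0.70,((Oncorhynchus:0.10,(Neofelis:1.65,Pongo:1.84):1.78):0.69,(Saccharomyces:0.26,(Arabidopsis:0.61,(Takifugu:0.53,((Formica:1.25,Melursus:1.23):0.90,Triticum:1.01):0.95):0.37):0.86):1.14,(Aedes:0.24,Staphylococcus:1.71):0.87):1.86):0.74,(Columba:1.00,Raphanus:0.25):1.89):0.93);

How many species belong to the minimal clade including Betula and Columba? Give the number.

20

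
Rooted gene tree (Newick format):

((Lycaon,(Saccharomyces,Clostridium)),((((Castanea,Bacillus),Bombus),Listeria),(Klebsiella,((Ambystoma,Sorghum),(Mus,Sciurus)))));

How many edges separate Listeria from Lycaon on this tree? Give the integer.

5

The MRCA of Listeria and Lycaon is the root of the tree.
From Listeria up to that node: 3 branches. From Lycaon up to the same node: 2 branches. Total: 3 + 2 = 5.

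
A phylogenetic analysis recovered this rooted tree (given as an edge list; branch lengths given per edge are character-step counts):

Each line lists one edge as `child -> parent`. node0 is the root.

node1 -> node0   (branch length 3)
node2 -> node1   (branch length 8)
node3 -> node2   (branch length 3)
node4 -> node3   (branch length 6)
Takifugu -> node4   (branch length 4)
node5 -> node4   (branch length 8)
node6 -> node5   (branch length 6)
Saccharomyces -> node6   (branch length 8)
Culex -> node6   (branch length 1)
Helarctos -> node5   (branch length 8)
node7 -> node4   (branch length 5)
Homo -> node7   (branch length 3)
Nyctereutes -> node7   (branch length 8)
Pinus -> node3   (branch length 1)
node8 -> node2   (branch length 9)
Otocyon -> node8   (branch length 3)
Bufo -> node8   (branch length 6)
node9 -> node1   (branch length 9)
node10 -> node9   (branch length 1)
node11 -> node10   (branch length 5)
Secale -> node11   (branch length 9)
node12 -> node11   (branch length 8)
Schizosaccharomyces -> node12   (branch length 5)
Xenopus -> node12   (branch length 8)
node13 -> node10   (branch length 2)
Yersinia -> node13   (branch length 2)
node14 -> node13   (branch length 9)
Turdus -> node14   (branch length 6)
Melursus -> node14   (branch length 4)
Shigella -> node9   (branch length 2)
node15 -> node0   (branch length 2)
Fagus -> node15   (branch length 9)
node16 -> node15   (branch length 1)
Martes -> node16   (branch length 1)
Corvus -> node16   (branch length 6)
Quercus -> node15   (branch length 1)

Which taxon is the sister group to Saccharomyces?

Culex

Saccharomyces attaches to the tree at the node subtending (Saccharomyces,Culex).
The other lineage descending from that same node — the sister group — is the single tip Culex.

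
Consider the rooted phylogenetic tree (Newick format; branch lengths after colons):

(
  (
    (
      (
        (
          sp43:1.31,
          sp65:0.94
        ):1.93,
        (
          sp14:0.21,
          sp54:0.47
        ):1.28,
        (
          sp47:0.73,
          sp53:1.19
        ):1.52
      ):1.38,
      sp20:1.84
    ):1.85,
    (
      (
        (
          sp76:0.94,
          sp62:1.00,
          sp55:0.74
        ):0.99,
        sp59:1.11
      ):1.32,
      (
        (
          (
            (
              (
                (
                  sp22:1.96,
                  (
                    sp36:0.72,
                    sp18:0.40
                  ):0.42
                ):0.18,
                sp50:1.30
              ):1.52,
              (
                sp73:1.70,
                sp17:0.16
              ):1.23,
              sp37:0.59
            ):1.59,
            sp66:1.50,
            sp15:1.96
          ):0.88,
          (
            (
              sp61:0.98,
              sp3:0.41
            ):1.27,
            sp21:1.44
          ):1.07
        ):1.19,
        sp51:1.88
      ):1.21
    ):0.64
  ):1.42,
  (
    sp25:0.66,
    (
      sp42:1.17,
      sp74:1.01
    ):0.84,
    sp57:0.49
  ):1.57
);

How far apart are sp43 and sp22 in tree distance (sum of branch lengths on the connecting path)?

15.64

The path runs sp43 → … → MRCA → … → sp22; the MRCA is the node subtending ((((sp43,sp65),(sp14,sp54),(sp47,sp53)),sp20),(((sp76,sp62,sp55),sp59),((((((sp22,(sp36,sp18)),sp50),(sp73,sp17),sp37),sp66,sp15),((sp61,sp3),sp21)),sp51))).
Branch lengths along that path: 1.31 + 1.93 + 1.38 + 1.85 + 0.64 + 1.21 + 1.19 + 0.88 + 1.59 + 1.52 + 0.18 + 1.96 = 15.64.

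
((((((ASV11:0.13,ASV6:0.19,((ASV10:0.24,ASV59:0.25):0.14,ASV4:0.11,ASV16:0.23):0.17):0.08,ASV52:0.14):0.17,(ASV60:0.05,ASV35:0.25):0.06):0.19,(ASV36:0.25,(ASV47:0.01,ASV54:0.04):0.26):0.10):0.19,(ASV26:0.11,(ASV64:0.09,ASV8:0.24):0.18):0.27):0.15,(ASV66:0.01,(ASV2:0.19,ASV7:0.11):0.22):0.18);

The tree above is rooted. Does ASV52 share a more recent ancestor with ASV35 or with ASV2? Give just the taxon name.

The MRCA of ASV52 and ASV35 subtends (((ASV11,ASV6,((ASV10,ASV59),ASV4,ASV16)),ASV52),(ASV60,ASV35)) (9 taxa).
The MRCA of ASV52 and ASV2 is the root, subtending the entire tree (18 taxa).
The first is nested inside the second, so ASV52 shares a more recent common ancestor with ASV35.

ASV35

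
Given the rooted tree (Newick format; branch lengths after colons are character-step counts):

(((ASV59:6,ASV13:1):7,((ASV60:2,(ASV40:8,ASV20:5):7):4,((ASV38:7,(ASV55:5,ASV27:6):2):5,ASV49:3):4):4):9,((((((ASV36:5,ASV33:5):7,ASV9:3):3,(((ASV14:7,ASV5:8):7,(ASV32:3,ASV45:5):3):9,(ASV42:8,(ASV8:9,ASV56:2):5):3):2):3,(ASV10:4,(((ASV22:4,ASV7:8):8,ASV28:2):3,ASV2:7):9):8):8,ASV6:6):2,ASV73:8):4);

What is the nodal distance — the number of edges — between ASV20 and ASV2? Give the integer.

The MRCA of ASV20 and ASV2 is the root of the tree.
From ASV20 up to that node: 5 branches. From ASV2 up to the same node: 6 branches. Total: 5 + 6 = 11.

11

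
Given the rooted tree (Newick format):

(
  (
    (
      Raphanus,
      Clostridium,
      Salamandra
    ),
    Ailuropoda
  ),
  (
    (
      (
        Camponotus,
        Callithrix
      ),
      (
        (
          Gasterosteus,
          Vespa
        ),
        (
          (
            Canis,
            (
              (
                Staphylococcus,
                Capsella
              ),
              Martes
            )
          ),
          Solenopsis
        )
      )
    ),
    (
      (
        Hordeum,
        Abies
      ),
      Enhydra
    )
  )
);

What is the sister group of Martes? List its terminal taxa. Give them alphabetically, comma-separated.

Martes attaches to the tree at the node subtending ((Staphylococcus,Capsella),Martes).
The other lineage descending from that same node — the sister group — is (Staphylococcus,Capsella); its 2 tips in alphabetical order are the answer.

Capsella, Staphylococcus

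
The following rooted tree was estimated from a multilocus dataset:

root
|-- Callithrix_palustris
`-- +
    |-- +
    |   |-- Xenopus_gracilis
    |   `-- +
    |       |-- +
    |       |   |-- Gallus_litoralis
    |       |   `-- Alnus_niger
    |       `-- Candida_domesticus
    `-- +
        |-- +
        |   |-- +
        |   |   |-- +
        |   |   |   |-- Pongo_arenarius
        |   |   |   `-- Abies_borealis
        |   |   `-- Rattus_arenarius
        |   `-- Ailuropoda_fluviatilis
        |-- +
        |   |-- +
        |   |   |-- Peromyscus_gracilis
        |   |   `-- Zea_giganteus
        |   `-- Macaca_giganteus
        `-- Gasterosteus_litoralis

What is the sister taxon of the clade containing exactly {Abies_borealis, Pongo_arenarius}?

Rattus_arenarius

The clade containing exactly {Abies_borealis, Pongo_arenarius} attaches to the tree at the node subtending ((Pongo_arenarius,Abies_borealis),Rattus_arenarius).
The other lineage descending from that same node — the sister group — is the single tip Rattus_arenarius.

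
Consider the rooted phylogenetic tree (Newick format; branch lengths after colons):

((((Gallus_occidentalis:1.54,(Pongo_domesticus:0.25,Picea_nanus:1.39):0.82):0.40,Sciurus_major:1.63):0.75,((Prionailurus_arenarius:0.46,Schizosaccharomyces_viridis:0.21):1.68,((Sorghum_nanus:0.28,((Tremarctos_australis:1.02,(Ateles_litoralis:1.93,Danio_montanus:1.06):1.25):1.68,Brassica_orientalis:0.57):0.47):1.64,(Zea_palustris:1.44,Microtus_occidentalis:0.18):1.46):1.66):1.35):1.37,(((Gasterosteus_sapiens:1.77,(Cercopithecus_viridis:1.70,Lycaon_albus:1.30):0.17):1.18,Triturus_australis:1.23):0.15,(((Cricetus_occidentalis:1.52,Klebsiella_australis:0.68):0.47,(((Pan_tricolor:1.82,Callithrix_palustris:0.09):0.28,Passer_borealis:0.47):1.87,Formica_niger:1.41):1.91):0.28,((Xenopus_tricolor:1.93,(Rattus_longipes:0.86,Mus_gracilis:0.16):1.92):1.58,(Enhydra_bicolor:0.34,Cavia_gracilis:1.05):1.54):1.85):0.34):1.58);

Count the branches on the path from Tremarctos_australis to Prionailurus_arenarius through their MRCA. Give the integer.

The MRCA of Tremarctos_australis and Prionailurus_arenarius is the node subtending ((Prionailurus_arenarius,Schizosaccharomyces_viridis),((Sorghum_nanus,((Tremarctos_australis,(Ateles_litoralis,Danio_montanus)),Brassica_orientalis)),(Zea_palustris,Microtus_occidentalis))).
From Tremarctos_australis up to that node: 5 branches. From Prionailurus_arenarius up to the same node: 2 branches. Total: 5 + 2 = 7.

7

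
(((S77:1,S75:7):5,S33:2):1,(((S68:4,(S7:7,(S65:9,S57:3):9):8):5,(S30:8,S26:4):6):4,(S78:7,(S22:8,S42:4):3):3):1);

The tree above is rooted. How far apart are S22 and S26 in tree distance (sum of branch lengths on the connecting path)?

28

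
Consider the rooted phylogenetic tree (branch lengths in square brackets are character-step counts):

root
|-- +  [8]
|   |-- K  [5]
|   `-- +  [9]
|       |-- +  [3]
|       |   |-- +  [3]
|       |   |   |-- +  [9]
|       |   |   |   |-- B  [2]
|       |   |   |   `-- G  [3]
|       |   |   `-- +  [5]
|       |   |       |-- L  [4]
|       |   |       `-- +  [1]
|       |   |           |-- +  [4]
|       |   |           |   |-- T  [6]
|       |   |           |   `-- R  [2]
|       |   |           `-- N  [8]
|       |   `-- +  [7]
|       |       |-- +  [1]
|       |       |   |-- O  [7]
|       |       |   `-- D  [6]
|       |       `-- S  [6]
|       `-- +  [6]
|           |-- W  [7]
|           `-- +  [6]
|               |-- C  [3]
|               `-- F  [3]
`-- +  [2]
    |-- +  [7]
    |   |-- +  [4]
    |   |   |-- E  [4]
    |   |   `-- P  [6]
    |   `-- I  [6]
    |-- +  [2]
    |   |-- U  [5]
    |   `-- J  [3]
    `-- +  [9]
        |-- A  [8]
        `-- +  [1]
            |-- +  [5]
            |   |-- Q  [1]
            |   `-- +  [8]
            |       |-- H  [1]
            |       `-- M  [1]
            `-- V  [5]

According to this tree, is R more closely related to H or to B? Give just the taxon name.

B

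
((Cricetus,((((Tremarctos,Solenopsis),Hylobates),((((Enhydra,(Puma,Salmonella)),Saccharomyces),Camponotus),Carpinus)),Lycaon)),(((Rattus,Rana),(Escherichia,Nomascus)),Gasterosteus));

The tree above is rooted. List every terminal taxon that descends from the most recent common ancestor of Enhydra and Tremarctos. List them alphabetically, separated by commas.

Camponotus, Carpinus, Enhydra, Hylobates, Puma, Saccharomyces, Salmonella, Solenopsis, Tremarctos

Tracing Enhydra: it sits inside (Enhydra,(Puma,Salmonella)).
Tracing Tremarctos: it sits inside (Tremarctos,Solenopsis).
The smallest clade enclosing both is (((Tremarctos,Solenopsis),Hylobates),((((Enhydra,(Puma,Salmonella)),Saccharomyces),Camponotus),Carpinus)); the answer is its 9 terminal taxa in alphabetical order.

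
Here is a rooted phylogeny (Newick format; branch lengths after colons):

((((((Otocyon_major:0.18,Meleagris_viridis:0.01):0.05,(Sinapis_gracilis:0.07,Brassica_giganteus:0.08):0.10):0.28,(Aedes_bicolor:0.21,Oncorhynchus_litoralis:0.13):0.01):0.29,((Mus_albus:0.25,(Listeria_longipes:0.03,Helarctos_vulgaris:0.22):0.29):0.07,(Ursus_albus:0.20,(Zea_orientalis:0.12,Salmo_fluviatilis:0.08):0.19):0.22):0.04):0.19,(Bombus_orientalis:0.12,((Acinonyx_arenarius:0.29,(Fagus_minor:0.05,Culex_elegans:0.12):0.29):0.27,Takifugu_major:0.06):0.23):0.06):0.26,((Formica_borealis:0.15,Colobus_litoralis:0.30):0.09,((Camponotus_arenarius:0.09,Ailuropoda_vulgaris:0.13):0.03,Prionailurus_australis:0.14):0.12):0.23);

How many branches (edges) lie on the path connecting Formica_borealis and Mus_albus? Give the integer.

The MRCA of Formica_borealis and Mus_albus is the root of the tree.
From Formica_borealis up to that node: 3 branches. From Mus_albus up to the same node: 5 branches. Total: 3 + 5 = 8.

8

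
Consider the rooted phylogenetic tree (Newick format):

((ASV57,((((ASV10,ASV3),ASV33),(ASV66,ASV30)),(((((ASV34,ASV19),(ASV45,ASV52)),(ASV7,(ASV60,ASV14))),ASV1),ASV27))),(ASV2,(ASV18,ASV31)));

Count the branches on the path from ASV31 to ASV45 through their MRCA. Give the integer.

11

The MRCA of ASV31 and ASV45 is the root of the tree.
From ASV31 up to that node: 3 branches. From ASV45 up to the same node: 8 branches. Total: 3 + 8 = 11.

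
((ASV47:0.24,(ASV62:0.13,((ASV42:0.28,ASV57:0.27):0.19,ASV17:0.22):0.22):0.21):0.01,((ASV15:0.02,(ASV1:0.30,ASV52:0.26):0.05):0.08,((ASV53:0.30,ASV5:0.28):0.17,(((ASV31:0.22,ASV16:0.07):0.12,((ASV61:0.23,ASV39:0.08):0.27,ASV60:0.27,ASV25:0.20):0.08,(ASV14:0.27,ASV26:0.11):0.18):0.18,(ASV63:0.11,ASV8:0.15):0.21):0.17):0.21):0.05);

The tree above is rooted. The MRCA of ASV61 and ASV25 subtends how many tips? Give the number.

4

The MRCA of ASV61 and ASV25 is the node subtending ((ASV61,ASV39),ASV60,ASV25).
That clade contains 4 terminal taxa: ASV25, ASV39, ASV60, ASV61.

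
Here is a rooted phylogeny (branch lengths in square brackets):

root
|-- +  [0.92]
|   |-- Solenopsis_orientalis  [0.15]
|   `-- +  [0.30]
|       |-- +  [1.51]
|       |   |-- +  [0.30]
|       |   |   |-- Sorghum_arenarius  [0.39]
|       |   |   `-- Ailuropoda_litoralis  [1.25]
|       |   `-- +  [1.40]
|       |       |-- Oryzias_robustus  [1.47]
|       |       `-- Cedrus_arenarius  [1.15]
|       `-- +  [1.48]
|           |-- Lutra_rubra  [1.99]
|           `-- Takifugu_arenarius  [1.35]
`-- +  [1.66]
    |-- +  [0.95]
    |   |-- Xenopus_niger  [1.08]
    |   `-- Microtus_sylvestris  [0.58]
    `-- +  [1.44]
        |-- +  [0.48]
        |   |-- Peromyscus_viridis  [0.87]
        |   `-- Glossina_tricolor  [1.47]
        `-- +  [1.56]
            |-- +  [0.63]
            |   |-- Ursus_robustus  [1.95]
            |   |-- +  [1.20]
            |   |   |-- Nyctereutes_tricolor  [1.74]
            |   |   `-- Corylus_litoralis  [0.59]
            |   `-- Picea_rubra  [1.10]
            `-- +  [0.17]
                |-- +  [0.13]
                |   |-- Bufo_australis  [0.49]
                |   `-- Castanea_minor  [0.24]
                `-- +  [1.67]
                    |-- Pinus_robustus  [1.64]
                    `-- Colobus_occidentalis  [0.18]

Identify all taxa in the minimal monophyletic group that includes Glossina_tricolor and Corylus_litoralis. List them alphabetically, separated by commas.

Bufo_australis, Castanea_minor, Colobus_occidentalis, Corylus_litoralis, Glossina_tricolor, Nyctereutes_tricolor, Peromyscus_viridis, Picea_rubra, Pinus_robustus, Ursus_robustus

Tracing Glossina_tricolor: it sits inside (Peromyscus_viridis,Glossina_tricolor).
Tracing Corylus_litoralis: it sits inside (Nyctereutes_tricolor,Corylus_litoralis).
The smallest clade enclosing both is ((Peromyscus_viridis,Glossina_tricolor),((Ursus_robustus,(Nyctereutes_tricolor,Corylus_litoralis),Picea_rubra),((Bufo_australis,Castanea_minor),(Pinus_robustus,Colobus_occidentalis)))); the answer is its 10 terminal taxa in alphabetical order.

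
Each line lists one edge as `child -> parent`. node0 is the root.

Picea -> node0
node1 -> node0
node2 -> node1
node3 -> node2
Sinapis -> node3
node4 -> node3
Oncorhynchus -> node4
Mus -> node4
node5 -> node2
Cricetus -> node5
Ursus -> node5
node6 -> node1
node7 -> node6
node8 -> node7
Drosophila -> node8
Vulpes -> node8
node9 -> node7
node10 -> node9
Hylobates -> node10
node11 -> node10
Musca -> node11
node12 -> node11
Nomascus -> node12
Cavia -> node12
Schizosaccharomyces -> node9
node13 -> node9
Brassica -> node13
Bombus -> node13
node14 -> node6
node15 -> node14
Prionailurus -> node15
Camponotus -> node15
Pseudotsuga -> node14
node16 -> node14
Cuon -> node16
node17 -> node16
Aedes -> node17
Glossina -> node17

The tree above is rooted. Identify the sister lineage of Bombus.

Brassica

Bombus attaches to the tree at the node subtending (Brassica,Bombus).
The other lineage descending from that same node — the sister group — is the single tip Brassica.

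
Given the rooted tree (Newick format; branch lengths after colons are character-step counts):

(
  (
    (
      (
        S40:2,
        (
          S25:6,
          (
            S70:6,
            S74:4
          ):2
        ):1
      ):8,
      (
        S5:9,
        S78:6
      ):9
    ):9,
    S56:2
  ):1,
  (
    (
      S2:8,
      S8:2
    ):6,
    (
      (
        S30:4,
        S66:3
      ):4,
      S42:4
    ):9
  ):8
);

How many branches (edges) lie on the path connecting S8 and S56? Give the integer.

5

The MRCA of S8 and S56 is the root of the tree.
From S8 up to that node: 3 branches. From S56 up to the same node: 2 branches. Total: 3 + 2 = 5.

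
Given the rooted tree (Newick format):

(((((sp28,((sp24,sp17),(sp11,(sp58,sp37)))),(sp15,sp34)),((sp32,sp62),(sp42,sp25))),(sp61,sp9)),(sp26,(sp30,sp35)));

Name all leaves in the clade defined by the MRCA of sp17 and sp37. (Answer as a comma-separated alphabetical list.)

Tracing sp17: it sits inside (sp24,sp17).
Tracing sp37: it sits inside (sp58,sp37).
The smallest clade enclosing both is ((sp24,sp17),(sp11,(sp58,sp37))); the answer is its 5 terminal taxa in alphabetical order.

sp11, sp17, sp24, sp37, sp58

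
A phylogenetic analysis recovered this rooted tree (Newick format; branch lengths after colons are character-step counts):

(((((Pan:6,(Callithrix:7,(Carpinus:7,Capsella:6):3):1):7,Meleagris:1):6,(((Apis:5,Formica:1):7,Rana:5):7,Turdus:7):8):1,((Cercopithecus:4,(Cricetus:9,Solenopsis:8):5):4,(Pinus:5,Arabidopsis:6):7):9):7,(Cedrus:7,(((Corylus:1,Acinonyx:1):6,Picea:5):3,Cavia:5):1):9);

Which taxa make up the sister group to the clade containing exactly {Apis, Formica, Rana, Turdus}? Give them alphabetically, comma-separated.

The clade containing exactly {Apis, Formica, Rana, Turdus} attaches to the tree at the node subtending (((Pan,(Callithrix,(Carpinus,Capsella))),Meleagris),(((Apis,Formica),Rana),Turdus)).
The other lineage descending from that same node — the sister group — is ((Pan,(Callithrix,(Carpinus,Capsella))),Meleagris); its 5 tips in alphabetical order are the answer.

Callithrix, Capsella, Carpinus, Meleagris, Pan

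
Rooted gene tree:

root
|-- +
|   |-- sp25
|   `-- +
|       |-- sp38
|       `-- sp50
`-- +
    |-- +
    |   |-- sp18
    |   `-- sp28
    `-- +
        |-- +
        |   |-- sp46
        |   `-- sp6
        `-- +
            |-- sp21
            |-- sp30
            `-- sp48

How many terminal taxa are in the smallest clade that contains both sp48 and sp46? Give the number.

5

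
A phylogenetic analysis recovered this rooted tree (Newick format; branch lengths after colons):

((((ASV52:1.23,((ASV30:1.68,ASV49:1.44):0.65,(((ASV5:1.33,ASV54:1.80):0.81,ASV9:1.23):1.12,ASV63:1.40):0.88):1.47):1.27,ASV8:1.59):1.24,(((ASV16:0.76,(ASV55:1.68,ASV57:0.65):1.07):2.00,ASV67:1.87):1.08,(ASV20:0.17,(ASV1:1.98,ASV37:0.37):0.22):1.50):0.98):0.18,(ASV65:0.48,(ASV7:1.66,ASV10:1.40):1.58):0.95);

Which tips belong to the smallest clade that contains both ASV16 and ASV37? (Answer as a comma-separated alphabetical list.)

ASV1, ASV16, ASV20, ASV37, ASV55, ASV57, ASV67

Tracing ASV16: it sits inside (ASV16,(ASV55,ASV57)).
Tracing ASV37: it sits inside (ASV1,ASV37).
The smallest clade enclosing both is (((ASV16,(ASV55,ASV57)),ASV67),(ASV20,(ASV1,ASV37))); the answer is its 7 terminal taxa in alphabetical order.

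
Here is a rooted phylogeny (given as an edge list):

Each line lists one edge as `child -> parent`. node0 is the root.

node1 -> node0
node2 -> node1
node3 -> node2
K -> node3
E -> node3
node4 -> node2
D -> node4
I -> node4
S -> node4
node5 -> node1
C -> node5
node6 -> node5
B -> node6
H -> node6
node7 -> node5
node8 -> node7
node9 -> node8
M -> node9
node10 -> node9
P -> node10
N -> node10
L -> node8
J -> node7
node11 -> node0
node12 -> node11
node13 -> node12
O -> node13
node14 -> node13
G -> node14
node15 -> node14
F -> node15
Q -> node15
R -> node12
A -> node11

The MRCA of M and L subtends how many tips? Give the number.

4

The MRCA of M and L is the node subtending ((M,(P,N)),L).
That clade contains 4 terminal taxa: L, M, N, P.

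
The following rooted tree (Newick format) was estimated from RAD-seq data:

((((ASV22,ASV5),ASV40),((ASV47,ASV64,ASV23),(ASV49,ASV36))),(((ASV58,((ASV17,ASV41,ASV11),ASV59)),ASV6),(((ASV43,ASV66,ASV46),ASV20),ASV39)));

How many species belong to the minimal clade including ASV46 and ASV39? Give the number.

The MRCA of ASV46 and ASV39 is the node subtending (((ASV43,ASV66,ASV46),ASV20),ASV39).
That clade contains 5 terminal taxa: ASV20, ASV39, ASV43, ASV46, ASV66.

5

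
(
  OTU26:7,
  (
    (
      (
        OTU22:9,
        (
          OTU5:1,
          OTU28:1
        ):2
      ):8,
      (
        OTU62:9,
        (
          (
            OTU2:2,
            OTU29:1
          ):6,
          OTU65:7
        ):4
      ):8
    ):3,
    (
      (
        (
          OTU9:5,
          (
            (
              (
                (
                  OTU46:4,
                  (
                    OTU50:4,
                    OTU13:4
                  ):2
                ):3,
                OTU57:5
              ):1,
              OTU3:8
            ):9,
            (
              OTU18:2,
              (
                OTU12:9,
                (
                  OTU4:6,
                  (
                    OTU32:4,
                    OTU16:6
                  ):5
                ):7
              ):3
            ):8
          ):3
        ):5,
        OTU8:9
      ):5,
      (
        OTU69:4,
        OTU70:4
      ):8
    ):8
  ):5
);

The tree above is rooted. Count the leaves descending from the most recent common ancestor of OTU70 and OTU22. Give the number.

The MRCA of OTU70 and OTU22 is the node subtending (((OTU22,(OTU5,OTU28)),(OTU62,((OTU2,OTU29),OTU65))),(((OTU9,((((OTU46,(OTU50,OTU13)),OTU57),OTU3),(OTU18,(OTU12,(OTU4,(OTU32,OTU16)))))),OTU8),(OTU69,OTU70))).
That clade contains 21 terminal taxa: OTU12, OTU13, OTU16, OTU18, OTU2, OTU22, OTU28, OTU29, OTU3, OTU32, OTU4, OTU46, OTU5, OTU50, OTU57, OTU62, OTU65, OTU69, OTU70, OTU8, OTU9.

21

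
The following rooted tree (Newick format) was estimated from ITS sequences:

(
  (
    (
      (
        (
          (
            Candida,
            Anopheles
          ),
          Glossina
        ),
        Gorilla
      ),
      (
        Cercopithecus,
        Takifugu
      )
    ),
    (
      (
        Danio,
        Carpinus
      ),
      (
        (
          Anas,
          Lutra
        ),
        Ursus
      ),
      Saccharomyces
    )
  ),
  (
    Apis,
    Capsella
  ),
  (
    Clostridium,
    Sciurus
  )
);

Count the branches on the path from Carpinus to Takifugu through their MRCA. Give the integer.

6

The MRCA of Carpinus and Takifugu is the node subtending (((((Candida,Anopheles),Glossina),Gorilla),(Cercopithecus,Takifugu)),((Danio,Carpinus),((Anas,Lutra),Ursus),Saccharomyces)).
From Carpinus up to that node: 3 branches. From Takifugu up to the same node: 3 branches. Total: 3 + 3 = 6.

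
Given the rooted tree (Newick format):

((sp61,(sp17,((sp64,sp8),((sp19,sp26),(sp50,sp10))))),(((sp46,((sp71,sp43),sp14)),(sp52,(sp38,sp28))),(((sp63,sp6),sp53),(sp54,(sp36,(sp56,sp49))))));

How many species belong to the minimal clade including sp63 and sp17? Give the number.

The MRCA of sp63 and sp17 is the root, so the clade is the entire tree.
That clade contains 22 terminal taxa: sp10, sp14, sp17, sp19, sp26, sp28, sp36, sp38, sp43, sp46, sp49, sp50, sp52, sp53, sp54, sp56, sp6, sp61, sp63, sp64, sp71, sp8.

22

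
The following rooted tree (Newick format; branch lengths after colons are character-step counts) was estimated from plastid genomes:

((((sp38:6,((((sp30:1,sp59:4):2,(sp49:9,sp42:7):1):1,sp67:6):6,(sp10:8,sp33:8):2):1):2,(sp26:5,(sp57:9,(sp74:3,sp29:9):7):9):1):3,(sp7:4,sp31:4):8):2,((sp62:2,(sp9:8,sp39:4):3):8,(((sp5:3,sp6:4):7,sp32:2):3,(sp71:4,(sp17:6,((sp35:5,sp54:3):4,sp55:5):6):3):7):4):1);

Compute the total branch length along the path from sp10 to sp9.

38

The path runs sp10 → … → MRCA → … → sp9; the MRCA is the root of the tree.
Branch lengths along that path: 8 + 2 + 1 + 2 + 3 + 2 + 1 + 8 + 3 + 8 = 38.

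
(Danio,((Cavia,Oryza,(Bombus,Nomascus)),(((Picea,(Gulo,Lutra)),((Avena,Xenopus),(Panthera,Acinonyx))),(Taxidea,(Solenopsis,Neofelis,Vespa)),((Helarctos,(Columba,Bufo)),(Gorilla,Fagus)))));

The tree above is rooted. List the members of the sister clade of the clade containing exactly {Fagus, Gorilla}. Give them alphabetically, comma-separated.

The clade containing exactly {Fagus, Gorilla} attaches to the tree at the node subtending ((Helarctos,(Columba,Bufo)),(Gorilla,Fagus)).
The other lineage descending from that same node — the sister group — is (Helarctos,(Columba,Bufo)); its 3 tips in alphabetical order are the answer.

Bufo, Columba, Helarctos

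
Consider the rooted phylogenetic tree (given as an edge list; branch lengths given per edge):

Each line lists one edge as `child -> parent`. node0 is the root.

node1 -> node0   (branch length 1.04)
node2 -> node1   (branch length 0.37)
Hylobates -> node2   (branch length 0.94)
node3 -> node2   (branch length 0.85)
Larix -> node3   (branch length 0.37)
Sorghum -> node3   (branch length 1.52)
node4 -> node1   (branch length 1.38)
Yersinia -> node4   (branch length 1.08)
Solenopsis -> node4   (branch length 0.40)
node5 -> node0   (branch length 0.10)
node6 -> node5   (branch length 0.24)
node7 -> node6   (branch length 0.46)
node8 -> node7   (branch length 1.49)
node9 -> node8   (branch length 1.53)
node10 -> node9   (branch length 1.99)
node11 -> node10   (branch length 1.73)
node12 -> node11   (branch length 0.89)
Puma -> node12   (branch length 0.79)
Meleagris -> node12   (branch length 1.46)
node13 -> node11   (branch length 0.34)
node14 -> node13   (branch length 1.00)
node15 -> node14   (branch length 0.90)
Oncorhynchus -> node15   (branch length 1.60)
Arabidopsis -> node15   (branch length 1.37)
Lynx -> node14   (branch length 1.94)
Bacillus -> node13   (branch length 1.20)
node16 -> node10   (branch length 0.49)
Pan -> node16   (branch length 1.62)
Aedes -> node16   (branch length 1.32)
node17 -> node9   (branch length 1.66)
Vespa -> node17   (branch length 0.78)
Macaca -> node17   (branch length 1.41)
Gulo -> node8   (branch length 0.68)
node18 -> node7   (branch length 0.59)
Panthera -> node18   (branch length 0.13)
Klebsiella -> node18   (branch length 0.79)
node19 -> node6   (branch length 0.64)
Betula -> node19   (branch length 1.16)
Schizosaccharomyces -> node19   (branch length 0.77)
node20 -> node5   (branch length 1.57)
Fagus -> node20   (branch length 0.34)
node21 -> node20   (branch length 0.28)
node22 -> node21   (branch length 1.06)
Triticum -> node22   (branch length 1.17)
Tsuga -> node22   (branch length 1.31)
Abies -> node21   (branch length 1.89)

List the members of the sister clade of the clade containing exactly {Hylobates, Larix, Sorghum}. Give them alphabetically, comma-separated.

Solenopsis, Yersinia

The clade containing exactly {Hylobates, Larix, Sorghum} attaches to the tree at the node subtending ((Hylobates,(Larix,Sorghum)),(Yersinia,Solenopsis)).
The other lineage descending from that same node — the sister group — is (Yersinia,Solenopsis); its 2 tips in alphabetical order are the answer.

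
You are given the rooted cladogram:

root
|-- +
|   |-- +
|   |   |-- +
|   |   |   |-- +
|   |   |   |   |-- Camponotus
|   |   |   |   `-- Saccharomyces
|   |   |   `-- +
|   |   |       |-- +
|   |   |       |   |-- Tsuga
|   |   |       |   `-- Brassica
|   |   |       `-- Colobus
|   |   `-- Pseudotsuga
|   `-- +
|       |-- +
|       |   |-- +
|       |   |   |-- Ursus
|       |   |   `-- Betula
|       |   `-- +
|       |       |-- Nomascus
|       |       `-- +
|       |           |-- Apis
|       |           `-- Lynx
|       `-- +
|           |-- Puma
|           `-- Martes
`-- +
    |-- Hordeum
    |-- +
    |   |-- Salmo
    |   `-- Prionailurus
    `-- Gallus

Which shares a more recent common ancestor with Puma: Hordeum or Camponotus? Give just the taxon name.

Camponotus

The MRCA of Puma and Camponotus subtends ((((Camponotus,Saccharomyces),((Tsuga,Brassica),Colobus)),Pseudotsuga),(((Ursus,Betula),(Nomascus,(Apis,Lynx))),(Puma,Martes))) (13 taxa).
The MRCA of Puma and Hordeum is the root, subtending the entire tree (17 taxa).
The first is nested inside the second, so Puma shares a more recent common ancestor with Camponotus.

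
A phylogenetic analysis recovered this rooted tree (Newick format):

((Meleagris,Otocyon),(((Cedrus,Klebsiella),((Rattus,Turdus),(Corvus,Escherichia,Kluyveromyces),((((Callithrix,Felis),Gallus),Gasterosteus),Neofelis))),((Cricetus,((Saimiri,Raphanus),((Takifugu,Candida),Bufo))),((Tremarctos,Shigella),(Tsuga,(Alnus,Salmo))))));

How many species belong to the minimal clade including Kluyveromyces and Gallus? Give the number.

The MRCA of Kluyveromyces and Gallus is the node subtending ((Rattus,Turdus),(Corvus,Escherichia,Kluyveromyces),((((Callithrix,Felis),Gallus),Gasterosteus),Neofelis)).
That clade contains 10 terminal taxa: Callithrix, Corvus, Escherichia, Felis, Gallus, Gasterosteus, Kluyveromyces, Neofelis, Rattus, Turdus.

10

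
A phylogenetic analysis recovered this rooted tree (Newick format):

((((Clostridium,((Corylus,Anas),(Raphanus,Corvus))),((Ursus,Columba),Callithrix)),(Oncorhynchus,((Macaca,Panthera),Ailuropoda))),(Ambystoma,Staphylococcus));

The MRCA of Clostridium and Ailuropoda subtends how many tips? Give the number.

The MRCA of Clostridium and Ailuropoda is the node subtending (((Clostridium,((Corylus,Anas),(Raphanus,Corvus))),((Ursus,Columba),Callithrix)),(Oncorhynchus,((Macaca,Panthera),Ailuropoda))).
That clade contains 12 terminal taxa: Ailuropoda, Anas, Callithrix, Clostridium, Columba, Corvus, Corylus, Macaca, Oncorhynchus, Panthera, Raphanus, Ursus.

12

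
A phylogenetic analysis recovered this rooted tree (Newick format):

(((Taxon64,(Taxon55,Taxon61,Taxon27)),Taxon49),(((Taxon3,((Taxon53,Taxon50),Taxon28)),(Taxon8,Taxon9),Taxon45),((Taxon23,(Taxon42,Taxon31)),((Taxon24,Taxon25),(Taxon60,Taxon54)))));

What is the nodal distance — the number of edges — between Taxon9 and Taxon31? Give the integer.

The MRCA of Taxon9 and Taxon31 is the node subtending (((Taxon3,((Taxon53,Taxon50),Taxon28)),(Taxon8,Taxon9),Taxon45),((Taxon23,(Taxon42,Taxon31)),((Taxon24,Taxon25),(Taxon60,Taxon54)))).
From Taxon9 up to that node: 3 branches. From Taxon31 up to the same node: 4 branches. Total: 3 + 4 = 7.

7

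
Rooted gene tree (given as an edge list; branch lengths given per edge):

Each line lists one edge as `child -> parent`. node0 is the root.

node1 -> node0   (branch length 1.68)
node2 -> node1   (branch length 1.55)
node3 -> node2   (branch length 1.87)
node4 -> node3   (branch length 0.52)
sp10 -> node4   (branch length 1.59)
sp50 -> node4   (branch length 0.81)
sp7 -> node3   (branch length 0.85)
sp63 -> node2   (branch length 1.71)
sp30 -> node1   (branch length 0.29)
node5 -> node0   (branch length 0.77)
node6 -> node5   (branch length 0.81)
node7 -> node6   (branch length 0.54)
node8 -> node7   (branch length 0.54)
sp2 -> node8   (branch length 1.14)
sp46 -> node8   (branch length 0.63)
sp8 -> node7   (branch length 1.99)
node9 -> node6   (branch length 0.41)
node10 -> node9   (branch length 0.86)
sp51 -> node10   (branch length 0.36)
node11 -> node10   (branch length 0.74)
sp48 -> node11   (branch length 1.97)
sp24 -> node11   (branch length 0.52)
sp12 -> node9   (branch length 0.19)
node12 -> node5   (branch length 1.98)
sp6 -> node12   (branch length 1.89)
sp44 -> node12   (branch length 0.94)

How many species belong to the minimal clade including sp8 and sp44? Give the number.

The MRCA of sp8 and sp44 is the node subtending ((((sp2,sp46),sp8),((sp51,(sp48,sp24)),sp12)),(sp6,sp44)).
That clade contains 9 terminal taxa: sp12, sp2, sp24, sp44, sp46, sp48, sp51, sp6, sp8.

9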